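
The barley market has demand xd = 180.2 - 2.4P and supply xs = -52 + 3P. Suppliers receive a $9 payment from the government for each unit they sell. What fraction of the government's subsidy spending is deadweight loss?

DWL / government spending = 6/89

Pre-subsidy: 180.2 - 2.4P = -52 + 3P gives P* = 43, x* = 77.
With the subsidy, sellers receive Ps = Pb + 9 for each unit, where Pb is the price buyers pay.
Supply in terms of Pb becomes xs = -52 + 3(Pb + 9) = -25 + 3Pb. Setting this equal to demand: 180.2 - 2.4Pb = -25 + 3Pb, so Pb = 38.
Sellers receive Ps = 38 + 9 = 47; x' = 180.2 − 2.4·38 = 89.
ΔCS = ½(77 + 89)(43 − 38) = 415; ΔPS = ½(77 + 89)(47 − 43) = 332.
Government spending = 9 × 89 = 801.
DWL = ½ × 9 × (89 − 77) = 54; fraction = 54 / 801 = 6/89.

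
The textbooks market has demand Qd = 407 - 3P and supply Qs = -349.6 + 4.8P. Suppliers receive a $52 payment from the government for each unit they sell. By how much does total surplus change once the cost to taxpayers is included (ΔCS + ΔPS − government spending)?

Pre-subsidy: 407 - 3P = -349.6 + 4.8P gives P* = 97, Q* = 116.
With the subsidy, sellers receive Ps = Pb + 52 for each unit, where Pb is the price buyers pay.
Supply in terms of Pb becomes Qs = -349.6 + 4.8(Pb + 52) = -100 + 4.8Pb. Setting this equal to demand: 407 - 3Pb = -100 + 4.8Pb, so Pb = 65.
Sellers receive Ps = 65 + 52 = 117; Q' = 407 − 3·65 = 212.
ΔCS = ½(116 + 212)(97 − 65) = 5248; ΔPS = ½(116 + 212)(117 − 97) = 3280.
Government spending = 52 × 212 = 11024.
Net change = 5248 + 3280 − 11024 = -2496. The loss equals the DWL triangle ½·52·96.

Net change in total surplus = -$2496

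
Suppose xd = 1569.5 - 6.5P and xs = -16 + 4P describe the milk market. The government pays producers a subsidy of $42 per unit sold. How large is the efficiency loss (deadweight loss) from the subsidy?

Pre-subsidy: 1569.5 - 6.5P = -16 + 4P gives P* = 151, x* = 588.
With the subsidy, sellers receive Ps = Pb + 42 for each unit, where Pb is the price buyers pay.
Supply in terms of Pb becomes xs = -16 + 4(Pb + 42) = 152 + 4Pb. Setting this equal to demand: 1569.5 - 6.5Pb = 152 + 4Pb, so Pb = 135.
Sellers receive Ps = 135 + 42 = 177; x' = 1569.5 − 6.5·135 = 692.
The subsidy expands output by 692 − 588 = 104 past the efficient level; on those units the gap between marginal cost and willingness to pay runs from 0 up to 42.
DWL = ½ × 42 × 104 = 2184.

Deadweight loss = $2184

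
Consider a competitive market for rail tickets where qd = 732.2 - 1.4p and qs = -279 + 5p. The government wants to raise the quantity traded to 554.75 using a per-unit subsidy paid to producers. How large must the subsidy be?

Required subsidy s = 40 per unit

At q = 554.75, invert demand for the buyer price: pb = (732.2 − 554.75)/1.4 = 126.75; invert supply for the seller price: ps = (554.75 − (-279))/5 = 166.75.
The subsidy must fill the gap: s = ps − pb = 166.75 − 126.75 = 40.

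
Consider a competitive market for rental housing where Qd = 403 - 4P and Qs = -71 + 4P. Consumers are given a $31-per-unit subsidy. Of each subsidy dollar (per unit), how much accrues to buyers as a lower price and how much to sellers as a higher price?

Buyers gain $15.5 per unit; sellers gain $15.5 per unit

Pre-subsidy: 403 - 4P = -71 + 4P gives P* = 59.25, Q* = 166.
With the rebate, buyers effectively pay Pb = Ps − 31, where Ps is the price sellers receive.
Demand in terms of Ps becomes Qd = 403 − 4(Ps − 31) = 527 - 4Ps. Setting this equal to supply: 527 - 4Ps = -71 + 4Ps, so Ps = 74.75.
Buyers pay Pb = 74.75 − 31 = 43.75; Q' = -71 + 4·74.75 = 228.
Buyers' price falls by P* − Pb = 59.25 − 43.75 = 15.5; sellers' price rises by Ps − P* = 74.75 − 59.25 = 15.5.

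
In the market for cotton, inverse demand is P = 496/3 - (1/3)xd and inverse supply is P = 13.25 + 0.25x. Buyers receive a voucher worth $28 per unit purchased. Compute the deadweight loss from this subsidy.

Deadweight loss = $672

Pre-subsidy: 496/3 - (1/3)x = 13.25 + 0.25x gives x* = 1825/7 and P* = 549/7.
With the rebate, buyers effectively pay Pb = Ps − 28, where Ps is the price sellers receive.
On the curves, Pb = 496/3 - (1/3)x and Ps = 13.25 + 0.25x; the wedge Ps − Pb = 28 gives 13.25 + 0.25x − (496/3 - (1/3)x) = 28, so x' = 2161/7.
Then Pb = 496/3 − (1/3)·(2161/7) = 437/7 and Ps = 13.25 + 0.25·(2161/7) = 633/7.
The subsidy expands output by 2161/7 − 1825/7 = 48 past the efficient level; on those units the gap between marginal cost and willingness to pay runs from 0 up to 28.
DWL = ½ × 28 × 48 = 672.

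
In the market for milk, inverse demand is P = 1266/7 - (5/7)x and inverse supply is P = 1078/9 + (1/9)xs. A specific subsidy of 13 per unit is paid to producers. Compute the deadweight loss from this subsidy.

Pre-subsidy: 1266/7 - (5/7)x = 1078/9 + (1/9)x gives x* = 74 and P* = 128.
With the subsidy, sellers receive Ps = Pb + 13 for each unit, where Pb is the price buyers pay.
On the curves, Pb = 1266/7 - (5/7)x and Ps = 1078/9 + (1/9)x; the wedge Ps − Pb = 13 gives 1078/9 + (1/9)x − (1266/7 - (5/7)x) = 13, so x' = 89.75.
Then Pb = 1266/7 − (5/7)·89.75 = 116.75 and Ps = 1078/9 + (1/9)·89.75 = 129.75.
The subsidy expands output by 89.75 − 74 = 15.75 past the efficient level; on those units the gap between marginal cost and willingness to pay runs from 0 up to 13.
DWL = ½ × 13 × 15.75 = 102.375.

Deadweight loss = 102.375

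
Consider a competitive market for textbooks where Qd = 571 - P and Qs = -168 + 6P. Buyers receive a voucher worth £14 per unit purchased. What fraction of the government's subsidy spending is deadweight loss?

DWL / government spending = 7/557

Pre-subsidy: 571 - P = -168 + 6P gives P* = 739/7, Q* = 3258/7.
With the rebate, buyers effectively pay Pb = Ps − 14, where Ps is the price sellers receive.
Demand in terms of Ps becomes Qd = 571 − 1(Ps − 14) = 585 - Ps. Setting this equal to supply: 585 - Ps = -168 + 6Ps, so Ps = 753/7.
Buyers pay Pb = 753/7 − 14 = 655/7; Q' = -168 + 6·(753/7) = 3342/7.
ΔCS = ½(3258/7 + 3342/7)(739/7 − 655/7) = 39600/7; ΔPS = ½(3258/7 + 3342/7)(753/7 − 739/7) = 6600/7.
Government spending = 14 × 3342/7 = 6684.
DWL = ½ × 14 × (3342/7 − 3258/7) = 84; fraction = 84 / 6684 = 7/557.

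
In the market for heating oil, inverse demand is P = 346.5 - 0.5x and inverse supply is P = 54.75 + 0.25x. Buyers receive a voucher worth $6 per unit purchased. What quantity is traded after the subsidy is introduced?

x' = 397

Pre-subsidy: 346.5 - 0.5x = 54.75 + 0.25x gives x* = 389 and P* = 152.
With the rebate, buyers effectively pay Pb = Ps − 6, where Ps is the price sellers receive.
On the curves, Pb = 346.5 - 0.5x and Ps = 54.75 + 0.25x; the wedge Ps − Pb = 6 gives 54.75 + 0.25x − (346.5 - 0.5x) = 6, so x' = 397.
Then Pb = 346.5 − 0.5·397 = 148 and Ps = 54.75 + 0.25·397 = 154.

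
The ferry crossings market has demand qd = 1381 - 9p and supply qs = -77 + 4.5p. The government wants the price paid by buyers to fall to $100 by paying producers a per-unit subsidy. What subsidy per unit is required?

Required subsidy s = $24 per unit

At a buyer price of 100, quantity demanded is 1381 − 9·100 = 481.
Sellers supply 481 only when they receive ps with -77 + 4.5·ps = 481, i.e. ps = 124.
s = ps − pb = 124 − 100 = 24.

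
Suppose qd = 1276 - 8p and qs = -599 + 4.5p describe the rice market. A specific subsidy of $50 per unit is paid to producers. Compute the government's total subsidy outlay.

Government cost = $11000

Pre-subsidy: 1276 - 8p = -599 + 4.5p gives p* = 150, q* = 76.
With the subsidy, sellers receive ps = pb + 50 for each unit, where pb is the price buyers pay.
Supply in terms of pb becomes qs = -599 + 4.5(pb + 50) = -374 + 4.5pb. Setting this equal to demand: 1276 - 8pb = -374 + 4.5pb, so pb = 132.
Sellers receive ps = 132 + 50 = 182; q' = 1276 − 8·132 = 220.
Government outlay = subsidy × quantity = 50 × 220 = 11000.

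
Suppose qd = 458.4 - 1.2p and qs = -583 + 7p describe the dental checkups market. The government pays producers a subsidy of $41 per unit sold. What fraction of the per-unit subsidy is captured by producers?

Producer share = 6/41

Pre-subsidy: 458.4 - 1.2p = -583 + 7p gives p* = 127, q* = 306.
With the subsidy, sellers receive ps = pb + 41 for each unit, where pb is the price buyers pay.
Supply in terms of pb becomes qs = -583 + 7(pb + 41) = -296 + 7pb. Setting this equal to demand: 458.4 - 1.2pb = -296 + 7pb, so pb = 92.
Sellers receive ps = 92 + 41 = 133; q' = 458.4 − 1.2·92 = 348.
Buyers' price falls by p* − pb = 127 − 92 = 35; sellers' price rises by ps − p* = 133 − 127 = 6.
So producers capture 6/41 = 6/41 of each unit of subsidy.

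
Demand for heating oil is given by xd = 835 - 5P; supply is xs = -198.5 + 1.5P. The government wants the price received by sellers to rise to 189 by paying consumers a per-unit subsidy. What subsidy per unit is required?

Required subsidy s = 39 per unit

At a seller price of 189, quantity supplied is -198.5 + 1.5·189 = 85.
Buyers absorb 85 only when they pay Pb with 835 − 5·Pb = 85, i.e. Pb = 150.
s = Ps − Pb = 189 − 150 = 39.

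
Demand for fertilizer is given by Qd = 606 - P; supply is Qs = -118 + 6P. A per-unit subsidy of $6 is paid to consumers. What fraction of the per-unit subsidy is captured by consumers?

Consumer share = 6/7

Pre-subsidy: 606 - P = -118 + 6P gives P* = 724/7, Q* = 3518/7.
With the rebate, buyers effectively pay Pb = Ps − 6, where Ps is the price sellers receive.
Demand in terms of Ps becomes Qd = 606 − 1(Ps − 6) = 612 - Ps. Setting this equal to supply: 612 - Ps = -118 + 6Ps, so Ps = 730/7.
Buyers pay Pb = 730/7 − 6 = 688/7; Q' = -118 + 6·(730/7) = 3554/7.
Buyers' price falls by P* − Pb = 724/7 − 688/7 = 36/7; sellers' price rises by Ps − P* = 730/7 − 724/7 = 6/7.
So consumers capture (36/7)/6 = 6/7 of each unit of subsidy.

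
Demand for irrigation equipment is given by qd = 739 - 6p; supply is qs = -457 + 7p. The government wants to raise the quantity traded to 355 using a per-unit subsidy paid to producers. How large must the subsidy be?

Required subsidy s = 52 per unit

At q = 355, invert demand for the buyer price: pb = (739 − 355)/6 = 64; invert supply for the seller price: ps = (355 − (-457))/7 = 116.
The subsidy must fill the gap: s = ps − pb = 116 − 64 = 52.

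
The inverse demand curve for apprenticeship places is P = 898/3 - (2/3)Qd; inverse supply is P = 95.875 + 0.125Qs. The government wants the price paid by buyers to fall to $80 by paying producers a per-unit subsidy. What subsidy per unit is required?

Required subsidy s = $57 per unit

At a buyer price of 80, quantity demanded is 449 − 1.5·80 = 329.
Sellers supply 329 only when they receive Ps = 95.875 + 0.125·329 = 137.
s = Ps − Pb = 137 − 80 = 57.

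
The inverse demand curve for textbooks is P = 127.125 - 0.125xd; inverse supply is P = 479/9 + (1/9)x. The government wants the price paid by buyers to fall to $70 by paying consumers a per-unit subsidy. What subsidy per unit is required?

Required subsidy s = $34 per unit

At a buyer price of 70, quantity demanded is 1017 − 8·70 = 457.
Sellers supply 457 only when they receive Ps = 479/9 + (1/9)·457 = 104.
s = Ps − Pb = 104 − 70 = 34.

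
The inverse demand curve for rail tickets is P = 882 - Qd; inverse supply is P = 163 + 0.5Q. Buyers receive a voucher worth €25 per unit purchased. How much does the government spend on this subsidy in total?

Pre-subsidy: 882 - Q = 163 + 0.5Q gives Q* = 1438/3 and P* = 1208/3.
With the rebate, buyers effectively pay Pb = Ps − 25, where Ps is the price sellers receive.
On the curves, Pb = 882 - Q and Ps = 163 + 0.5Q; the wedge Ps − Pb = 25 gives 163 + 0.5Q − (882 - Q) = 25, so Q' = 496.
Then Pb = 882 − 1·496 = 386 and Ps = 163 + 0.5·496 = 411.
Government outlay = subsidy × quantity = 25 × 496 = 12400.

Government cost = €12400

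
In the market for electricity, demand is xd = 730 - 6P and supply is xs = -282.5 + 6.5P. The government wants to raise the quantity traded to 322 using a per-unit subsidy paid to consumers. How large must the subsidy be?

Required subsidy s = 25 per unit

At x = 322, invert demand for the buyer price: Pb = (730 − 322)/6 = 68; invert supply for the seller price: Ps = (322 − (-282.5))/6.5 = 93.
The subsidy must fill the gap: s = Ps − Pb = 93 − 68 = 25.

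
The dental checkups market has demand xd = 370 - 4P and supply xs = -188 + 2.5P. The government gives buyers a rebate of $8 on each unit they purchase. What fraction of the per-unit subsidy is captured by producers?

Pre-subsidy: 370 - 4P = -188 + 2.5P gives P* = 1116/13, x* = 346/13.
With the rebate, buyers effectively pay Pb = Ps − 8, where Ps is the price sellers receive.
Demand in terms of Ps becomes xd = 370 − 4(Ps − 8) = 402 - 4Ps. Setting this equal to supply: 402 - 4Ps = -188 + 2.5Ps, so Ps = 1180/13.
Buyers pay Pb = 1180/13 − 8 = 1076/13; x' = -188 + 2.5·(1180/13) = 506/13.
Buyers' price falls by P* − Pb = 1116/13 − 1076/13 = 40/13; sellers' price rises by Ps − P* = 1180/13 − 1116/13 = 64/13.
So producers capture (64/13)/8 = 8/13 of each unit of subsidy.

Producer share = 8/13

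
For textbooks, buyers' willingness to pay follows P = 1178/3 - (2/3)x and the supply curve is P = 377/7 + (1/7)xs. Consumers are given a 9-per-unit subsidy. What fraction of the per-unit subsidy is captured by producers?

Producer share = 3/17

Pre-subsidy: 1178/3 - (2/3)x = 377/7 + (1/7)x gives x* = 7115/17 and P* = 1932/17.
With the rebate, buyers effectively pay Pb = Ps − 9, where Ps is the price sellers receive.
On the curves, Pb = 1178/3 - (2/3)x and Ps = 377/7 + (1/7)x; the wedge Ps − Pb = 9 gives 377/7 + (1/7)x − (1178/3 - (2/3)x) = 9, so x' = 7304/17.
Then Pb = 1178/3 − (2/3)·(7304/17) = 1806/17 and Ps = 377/7 + (1/7)·(7304/17) = 1959/17.
Buyers' price falls by P* − Pb = 1932/17 − 1806/17 = 126/17; sellers' price rises by Ps − P* = 1959/17 − 1932/17 = 27/17.
So producers capture (27/17)/9 = 3/17 of each unit of subsidy.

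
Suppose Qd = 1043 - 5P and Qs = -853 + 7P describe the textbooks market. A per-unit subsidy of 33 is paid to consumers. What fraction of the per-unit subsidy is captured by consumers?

Consumer share = 7/12

Pre-subsidy: 1043 - 5P = -853 + 7P gives P* = 158, Q* = 253.
With the rebate, buyers effectively pay Pb = Ps − 33, where Ps is the price sellers receive.
Demand in terms of Ps becomes Qd = 1043 − 5(Ps − 33) = 1208 - 5Ps. Setting this equal to supply: 1208 - 5Ps = -853 + 7Ps, so Ps = 171.75.
Buyers pay Pb = 171.75 − 33 = 138.75; Q' = -853 + 7·171.75 = 349.25.
Buyers' price falls by P* − Pb = 158 − 138.75 = 19.25; sellers' price rises by Ps − P* = 171.75 − 158 = 13.75.
So consumers capture 19.25/33 = 7/12 of each unit of subsidy.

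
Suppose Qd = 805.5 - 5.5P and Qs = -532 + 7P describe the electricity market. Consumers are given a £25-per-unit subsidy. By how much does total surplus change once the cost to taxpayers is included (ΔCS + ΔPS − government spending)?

Net change in total surplus = -£962.5

Pre-subsidy: 805.5 - 5.5P = -532 + 7P gives P* = 107, Q* = 217.
With the rebate, buyers effectively pay Pb = Ps − 25, where Ps is the price sellers receive.
Demand in terms of Ps becomes Qd = 805.5 − 5.5(Ps − 25) = 943 - 5.5Ps. Setting this equal to supply: 943 - 5.5Ps = -532 + 7Ps, so Ps = 118.
Buyers pay Pb = 118 − 25 = 93; Q' = -532 + 7·118 = 294.
ΔCS = ½(217 + 294)(107 − 93) = 3577; ΔPS = ½(217 + 294)(118 − 107) = 2810.5.
Government spending = 25 × 294 = 7350.
Net change = 3577 + 2810.5 − 7350 = -962.5. The loss equals the DWL triangle ½·25·77.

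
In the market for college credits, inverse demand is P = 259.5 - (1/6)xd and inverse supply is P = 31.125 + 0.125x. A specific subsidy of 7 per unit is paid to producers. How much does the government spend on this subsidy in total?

Government cost = 5649

Pre-subsidy: 259.5 - (1/6)x = 31.125 + 0.125x gives x* = 783 and P* = 129.
With the subsidy, sellers receive Ps = Pb + 7 for each unit, where Pb is the price buyers pay.
On the curves, Pb = 259.5 - (1/6)x and Ps = 31.125 + 0.125x; the wedge Ps − Pb = 7 gives 31.125 + 0.125x − (259.5 - (1/6)x) = 7, so x' = 807.
Then Pb = 259.5 − (1/6)·807 = 125 and Ps = 31.125 + 0.125·807 = 132.
Government outlay = subsidy × quantity = 7 × 807 = 5649.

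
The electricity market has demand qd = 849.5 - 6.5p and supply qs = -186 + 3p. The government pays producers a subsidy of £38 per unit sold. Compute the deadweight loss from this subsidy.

Deadweight loss = £1482

Pre-subsidy: 849.5 - 6.5p = -186 + 3p gives p* = 109, q* = 141.
With the subsidy, sellers receive ps = pb + 38 for each unit, where pb is the price buyers pay.
Supply in terms of pb becomes qs = -186 + 3(pb + 38) = -72 + 3pb. Setting this equal to demand: 849.5 - 6.5pb = -72 + 3pb, so pb = 97.
Sellers receive ps = 97 + 38 = 135; q' = 849.5 − 6.5·97 = 219.
The subsidy expands output by 219 − 141 = 78 past the efficient level; on those units the gap between marginal cost and willingness to pay runs from 0 up to 38.
DWL = ½ × 38 × 78 = 1482.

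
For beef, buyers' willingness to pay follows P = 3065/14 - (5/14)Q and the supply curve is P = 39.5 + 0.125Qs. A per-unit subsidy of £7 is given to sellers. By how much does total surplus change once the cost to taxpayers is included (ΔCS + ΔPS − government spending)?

Pre-subsidy: 3065/14 - (5/14)Q = 39.5 + 0.125Q gives Q* = 10048/27 and P* = 4645/54.
With the subsidy, sellers receive Ps = Pb + 7 for each unit, where Pb is the price buyers pay.
On the curves, Pb = 3065/14 - (5/14)Q and Ps = 39.5 + 0.125Q; the wedge Ps − Pb = 7 gives 39.5 + 0.125Q − (3065/14 - (5/14)Q) = 7, so Q' = 1160/3.
Then Pb = 3065/14 − (5/14)·(1160/3) = 485/6 and Ps = 39.5 + 0.125·(1160/3) = 527/6.
ΔCS = ½(10048/27 + 1160/3)(4645/54 − 485/6) = 1434160/729; ΔPS = ½(10048/27 + 1160/3)(527/6 − 4645/54) = 501956/729.
Government spending = 7 × 1160/3 = 8120/3.
Net change = 1434160/729 + 501956/729 − 8120/3 = -1372/27. The loss equals the DWL triangle ½·7·392/27.

Net change in total surplus = -1372/27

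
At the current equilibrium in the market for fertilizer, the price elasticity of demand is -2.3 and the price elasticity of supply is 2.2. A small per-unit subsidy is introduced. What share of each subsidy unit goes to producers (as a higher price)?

Producer share = 23/45

For a small subsidy around the equilibrium, the benefit split depends on the relative slopes, which at a point are proportional to the elasticities.
Buyer share = εs/(εs + |εd|) = 2.2/(2.2 + 2.3) = 22/45; seller share = |εd|/(εs + |εd|) = 23/45.
So producers capture 23/45 of the subsidy.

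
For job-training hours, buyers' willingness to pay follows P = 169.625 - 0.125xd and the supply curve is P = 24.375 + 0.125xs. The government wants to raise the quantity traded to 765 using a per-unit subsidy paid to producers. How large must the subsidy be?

At x = 765, from the demand curve buyers pay Pb = 169.625 − 0.125·765 = 74; from the supply curve sellers need Ps = 24.375 + 0.125·765 = 120.
The subsidy must fill the gap: s = Ps − Pb = 120 − 74 = 46.

Required subsidy s = 46 per unit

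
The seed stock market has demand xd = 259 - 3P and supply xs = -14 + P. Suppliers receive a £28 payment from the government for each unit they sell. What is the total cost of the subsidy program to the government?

Government cost = £2107

Pre-subsidy: 259 - 3P = -14 + P gives P* = 68.25, x* = 54.25.
With the subsidy, sellers receive Ps = Pb + 28 for each unit, where Pb is the price buyers pay.
Supply in terms of Pb becomes xs = -14 + 1(Pb + 28) = 14 + Pb. Setting this equal to demand: 259 - 3Pb = 14 + Pb, so Pb = 61.25.
Sellers receive Ps = 61.25 + 28 = 89.25; x' = 259 − 3·61.25 = 75.25.
Government outlay = subsidy × quantity = 28 × 75.25 = 2107.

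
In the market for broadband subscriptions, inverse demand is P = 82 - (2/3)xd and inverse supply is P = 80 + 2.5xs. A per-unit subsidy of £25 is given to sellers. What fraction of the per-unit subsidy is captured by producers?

Producer share = 15/19

Pre-subsidy: 82 - (2/3)x = 80 + 2.5x gives x* = 12/19 and P* = 1550/19.
With the subsidy, sellers receive Ps = Pb + 25 for each unit, where Pb is the price buyers pay.
On the curves, Pb = 82 - (2/3)x and Ps = 80 + 2.5x; the wedge Ps − Pb = 25 gives 80 + 2.5x − (82 - (2/3)x) = 25, so x' = 162/19.
Then Pb = 82 − (2/3)·(162/19) = 1450/19 and Ps = 80 + 2.5·(162/19) = 1925/19.
Buyers' price falls by P* − Pb = 1550/19 − 1450/19 = 100/19; sellers' price rises by Ps − P* = 1925/19 − 1550/19 = 375/19.
So producers capture (375/19)/25 = 15/19 of each unit of subsidy.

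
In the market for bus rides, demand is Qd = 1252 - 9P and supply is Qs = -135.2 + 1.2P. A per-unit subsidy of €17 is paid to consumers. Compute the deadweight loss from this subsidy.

Deadweight loss = €153

Pre-subsidy: 1252 - 9P = -135.2 + 1.2P gives P* = 136, Q* = 28.
With the rebate, buyers effectively pay Pb = Ps − 17, where Ps is the price sellers receive.
Demand in terms of Ps becomes Qd = 1252 − 9(Ps − 17) = 1405 - 9Ps. Setting this equal to supply: 1405 - 9Ps = -135.2 + 1.2Ps, so Ps = 151.
Buyers pay Pb = 151 − 17 = 134; Q' = -135.2 + 1.2·151 = 46.
The subsidy expands output by 46 − 28 = 18 past the efficient level; on those units the gap between marginal cost and willingness to pay runs from 0 up to 17.
DWL = ½ × 17 × 18 = 153.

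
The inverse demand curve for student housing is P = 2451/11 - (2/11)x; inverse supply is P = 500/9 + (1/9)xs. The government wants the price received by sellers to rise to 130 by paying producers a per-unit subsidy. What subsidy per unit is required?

Required subsidy s = 29 per unit

At a seller price of 130, quantity supplied is -500 + 9·130 = 670.
Buyers absorb 670 only when they pay Pb = 2451/11 − (2/11)·670 = 101.
s = Ps − Pb = 130 − 101 = 29.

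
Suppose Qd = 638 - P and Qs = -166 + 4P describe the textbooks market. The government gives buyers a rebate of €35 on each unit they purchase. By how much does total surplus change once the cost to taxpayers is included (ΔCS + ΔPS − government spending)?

Net change in total surplus = -€490

Pre-subsidy: 638 - P = -166 + 4P gives P* = 160.8, Q* = 477.2.
With the rebate, buyers effectively pay Pb = Ps − 35, where Ps is the price sellers receive.
Demand in terms of Ps becomes Qd = 638 − 1(Ps − 35) = 673 - Ps. Setting this equal to supply: 673 - Ps = -166 + 4Ps, so Ps = 167.8.
Buyers pay Pb = 167.8 − 35 = 132.8; Q' = -166 + 4·167.8 = 505.2.
ΔCS = ½(477.2 + 505.2)(160.8 − 132.8) = 13753.6; ΔPS = ½(477.2 + 505.2)(167.8 − 160.8) = 3438.4.
Government spending = 35 × 505.2 = 17682.
Net change = 13753.6 + 3438.4 − 17682 = -490. The loss equals the DWL triangle ½·35·28.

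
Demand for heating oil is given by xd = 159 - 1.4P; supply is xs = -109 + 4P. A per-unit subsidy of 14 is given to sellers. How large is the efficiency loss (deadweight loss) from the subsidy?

Pre-subsidy: 159 - 1.4P = -109 + 4P gives P* = 1340/27, x* = 2417/27.
With the subsidy, sellers receive Ps = Pb + 14 for each unit, where Pb is the price buyers pay.
Supply in terms of Pb becomes xs = -109 + 4(Pb + 14) = -53 + 4Pb. Setting this equal to demand: 159 - 1.4Pb = -53 + 4Pb, so Pb = 1060/27.
Sellers receive Ps = 1060/27 + 14 = 1438/27; x' = 159 − 1.4·(1060/27) = 2809/27.
The subsidy expands output by 2809/27 − 2417/27 = 392/27 past the efficient level; on those units the gap between marginal cost and willingness to pay runs from 0 up to 14.
DWL = ½ × 14 × 392/27 = 2744/27.

Deadweight loss = 2744/27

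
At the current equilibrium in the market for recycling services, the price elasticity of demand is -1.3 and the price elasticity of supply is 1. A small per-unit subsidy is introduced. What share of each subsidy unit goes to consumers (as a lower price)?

Consumer share = 10/23

For a small subsidy around the equilibrium, the benefit split depends on the relative slopes, which at a point are proportional to the elasticities.
Buyer share = εs/(εs + |εd|) = 1/(1 + 1.3) = 10/23; seller share = |εd|/(εs + |εd|) = 13/23.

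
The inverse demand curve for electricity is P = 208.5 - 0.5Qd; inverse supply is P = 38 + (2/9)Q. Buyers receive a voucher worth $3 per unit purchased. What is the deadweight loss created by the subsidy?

Deadweight loss = 81/13

Pre-subsidy: 208.5 - 0.5Q = 38 + (2/9)Q gives Q* = 3069/13 and P* = 1176/13.
With the rebate, buyers effectively pay Pb = Ps − 3, where Ps is the price sellers receive.
On the curves, Pb = 208.5 - 0.5Q and Ps = 38 + (2/9)Q; the wedge Ps − Pb = 3 gives 38 + (2/9)Q − (208.5 - 0.5Q) = 3, so Q' = 3123/13.
Then Pb = 208.5 − 0.5·(3123/13) = 1149/13 and Ps = 38 + (2/9)·(3123/13) = 1188/13.
The subsidy expands output by 3123/13 − 3069/13 = 54/13 past the efficient level; on those units the gap between marginal cost and willingness to pay runs from 0 up to 3.
DWL = ½ × 3 × 54/13 = 81/13.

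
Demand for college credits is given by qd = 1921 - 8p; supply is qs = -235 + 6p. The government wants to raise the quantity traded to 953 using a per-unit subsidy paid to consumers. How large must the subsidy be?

At q = 953, invert demand for the buyer price: pb = (1921 − 953)/8 = 121; invert supply for the seller price: ps = (953 − (-235))/6 = 198.
The subsidy must fill the gap: s = ps − pb = 198 − 121 = 77.

Required subsidy s = 77 per unit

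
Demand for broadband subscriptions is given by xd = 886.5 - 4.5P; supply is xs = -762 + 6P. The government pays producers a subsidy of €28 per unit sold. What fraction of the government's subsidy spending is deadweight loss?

DWL / government spending = 1/7

Pre-subsidy: 886.5 - 4.5P = -762 + 6P gives P* = 157, x* = 180.
With the subsidy, sellers receive Ps = Pb + 28 for each unit, where Pb is the price buyers pay.
Supply in terms of Pb becomes xs = -762 + 6(Pb + 28) = -594 + 6Pb. Setting this equal to demand: 886.5 - 4.5Pb = -594 + 6Pb, so Pb = 141.
Sellers receive Ps = 141 + 28 = 169; x' = 886.5 − 4.5·141 = 252.
ΔCS = ½(180 + 252)(157 − 141) = 3456; ΔPS = ½(180 + 252)(169 − 157) = 2592.
Government spending = 28 × 252 = 7056.
DWL = ½ × 28 × (252 − 180) = 1008; fraction = 1008 / 7056 = 1/7.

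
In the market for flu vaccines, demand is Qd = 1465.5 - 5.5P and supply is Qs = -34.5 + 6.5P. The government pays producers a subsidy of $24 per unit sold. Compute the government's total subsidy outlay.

Pre-subsidy: 1465.5 - 5.5P = -34.5 + 6.5P gives P* = 125, Q* = 778.
With the subsidy, sellers receive Ps = Pb + 24 for each unit, where Pb is the price buyers pay.
Supply in terms of Pb becomes Qs = -34.5 + 6.5(Pb + 24) = 121.5 + 6.5Pb. Setting this equal to demand: 1465.5 - 5.5Pb = 121.5 + 6.5Pb, so Pb = 112.
Sellers receive Ps = 112 + 24 = 136; Q' = 1465.5 − 5.5·112 = 849.5.
Government outlay = subsidy × quantity = 24 × 849.5 = 20388.

Government cost = $20388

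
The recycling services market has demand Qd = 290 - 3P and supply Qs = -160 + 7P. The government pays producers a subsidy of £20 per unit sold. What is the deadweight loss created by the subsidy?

Deadweight loss = £420

Pre-subsidy: 290 - 3P = -160 + 7P gives P* = 45, Q* = 155.
With the subsidy, sellers receive Ps = Pb + 20 for each unit, where Pb is the price buyers pay.
Supply in terms of Pb becomes Qs = -160 + 7(Pb + 20) = -20 + 7Pb. Setting this equal to demand: 290 - 3Pb = -20 + 7Pb, so Pb = 31.
Sellers receive Ps = 31 + 20 = 51; Q' = 290 − 3·31 = 197.
The subsidy expands output by 197 − 155 = 42 past the efficient level; on those units the gap between marginal cost and willingness to pay runs from 0 up to 20.
DWL = ½ × 20 × 42 = 420.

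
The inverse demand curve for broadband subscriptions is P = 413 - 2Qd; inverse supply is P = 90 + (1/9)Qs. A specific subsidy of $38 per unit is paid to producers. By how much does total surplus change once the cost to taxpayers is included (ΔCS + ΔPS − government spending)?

Pre-subsidy: 413 - 2Q = 90 + (1/9)Q gives Q* = 153 and P* = 107.
With the subsidy, sellers receive Ps = Pb + 38 for each unit, where Pb is the price buyers pay.
On the curves, Pb = 413 - 2Q and Ps = 90 + (1/9)Q; the wedge Ps − Pb = 38 gives 90 + (1/9)Q − (413 - 2Q) = 38, so Q' = 171.
Then Pb = 413 − 2·171 = 71 and Ps = 90 + (1/9)·171 = 109.
ΔCS = ½(153 + 171)(107 − 71) = 5832; ΔPS = ½(153 + 171)(109 − 107) = 324.
Government spending = 38 × 171 = 6498.
Net change = 5832 + 324 − 6498 = -342. The loss equals the DWL triangle ½·38·18.

Net change in total surplus = -$342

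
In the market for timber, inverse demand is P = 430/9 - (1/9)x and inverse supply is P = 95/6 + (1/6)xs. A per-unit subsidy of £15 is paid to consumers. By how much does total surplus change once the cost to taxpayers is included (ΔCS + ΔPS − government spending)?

Net change in total surplus = -£405

Pre-subsidy: 430/9 - (1/9)x = 95/6 + (1/6)x gives x* = 115 and P* = 35.
With the rebate, buyers effectively pay Pb = Ps − 15, where Ps is the price sellers receive.
On the curves, Pb = 430/9 - (1/9)x and Ps = 95/6 + (1/6)x; the wedge Ps − Pb = 15 gives 95/6 + (1/6)x − (430/9 - (1/9)x) = 15, so x' = 169.
Then Pb = 430/9 − (1/9)·169 = 29 and Ps = 95/6 + (1/6)·169 = 44.
ΔCS = ½(115 + 169)(35 − 29) = 852; ΔPS = ½(115 + 169)(44 − 35) = 1278.
Government spending = 15 × 169 = 2535.
Net change = 852 + 1278 − 2535 = -405. The loss equals the DWL triangle ½·15·54.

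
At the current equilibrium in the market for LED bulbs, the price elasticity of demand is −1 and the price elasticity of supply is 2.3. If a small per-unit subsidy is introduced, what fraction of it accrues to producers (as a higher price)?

For a small subsidy around the equilibrium, the benefit split depends on the relative slopes, which at a point are proportional to the elasticities.
Buyer share = εs/(εs + |εd|) = 2.3/(2.3 + 1) = 23/33; seller share = |εd|/(εs + |εd|) = 10/33.
So producers capture 10/33 of the subsidy.

Producer share = 10/33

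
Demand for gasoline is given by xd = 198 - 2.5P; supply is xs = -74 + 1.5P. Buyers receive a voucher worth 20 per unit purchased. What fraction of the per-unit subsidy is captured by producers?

Pre-subsidy: 198 - 2.5P = -74 + 1.5P gives P* = 68, x* = 28.
With the rebate, buyers effectively pay Pb = Ps − 20, where Ps is the price sellers receive.
Demand in terms of Ps becomes xd = 198 − 2.5(Ps − 20) = 248 - 2.5Ps. Setting this equal to supply: 248 - 2.5Ps = -74 + 1.5Ps, so Ps = 80.5.
Buyers pay Pb = 80.5 − 20 = 60.5; x' = -74 + 1.5·80.5 = 46.75.
Buyers' price falls by P* − Pb = 68 − 60.5 = 7.5; sellers' price rises by Ps − P* = 80.5 − 68 = 12.5.
So producers capture 12.5/20 = 0.625 of each unit of subsidy.

Producer share = 0.625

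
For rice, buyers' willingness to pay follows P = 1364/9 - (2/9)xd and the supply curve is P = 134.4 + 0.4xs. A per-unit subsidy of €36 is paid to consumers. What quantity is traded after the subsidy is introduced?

x' = 598/7

Pre-subsidy: 1364/9 - (2/9)x = 134.4 + 0.4x gives x* = 193/7 and P* = 1018/7.
With the rebate, buyers effectively pay Pb = Ps − 36, where Ps is the price sellers receive.
On the curves, Pb = 1364/9 - (2/9)x and Ps = 134.4 + 0.4x; the wedge Ps − Pb = 36 gives 134.4 + 0.4x − (1364/9 - (2/9)x) = 36, so x' = 598/7.
Then Pb = 1364/9 − (2/9)·(598/7) = 928/7 and Ps = 134.4 + 0.4·(598/7) = 1180/7.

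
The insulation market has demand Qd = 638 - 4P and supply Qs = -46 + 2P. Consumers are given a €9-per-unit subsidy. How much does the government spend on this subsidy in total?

Government cost = €1746

Pre-subsidy: 638 - 4P = -46 + 2P gives P* = 114, Q* = 182.
With the rebate, buyers effectively pay Pb = Ps − 9, where Ps is the price sellers receive.
Demand in terms of Ps becomes Qd = 638 − 4(Ps − 9) = 674 - 4Ps. Setting this equal to supply: 674 - 4Ps = -46 + 2Ps, so Ps = 120.
Buyers pay Pb = 120 − 9 = 111; Q' = -46 + 2·120 = 194.
Government outlay = subsidy × quantity = 9 × 194 = 1746.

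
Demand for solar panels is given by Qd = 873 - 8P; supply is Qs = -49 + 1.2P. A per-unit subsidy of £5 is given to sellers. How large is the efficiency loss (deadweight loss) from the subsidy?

Deadweight loss = 300/23

Pre-subsidy: 873 - 8P = -49 + 1.2P gives P* = 2305/23, Q* = 1639/23.
With the subsidy, sellers receive Ps = Pb + 5 for each unit, where Pb is the price buyers pay.
Supply in terms of Pb becomes Qs = -49 + 1.2(Pb + 5) = -43 + 1.2Pb. Setting this equal to demand: 873 - 8Pb = -43 + 1.2Pb, so Pb = 2290/23.
Sellers receive Ps = 2290/23 + 5 = 2405/23; Q' = 873 − 8·(2290/23) = 1759/23.
The subsidy expands output by 1759/23 − 1639/23 = 120/23 past the efficient level; on those units the gap between marginal cost and willingness to pay runs from 0 up to 5.
DWL = ½ × 5 × 120/23 = 300/23.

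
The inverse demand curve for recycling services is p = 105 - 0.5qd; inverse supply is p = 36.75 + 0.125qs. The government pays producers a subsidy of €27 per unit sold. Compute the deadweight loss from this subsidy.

Pre-subsidy: 105 - 0.5q = 36.75 + 0.125q gives q* = 109.2 and p* = 50.4.
With the subsidy, sellers receive ps = pb + 27 for each unit, where pb is the price buyers pay.
On the curves, pb = 105 - 0.5q and ps = 36.75 + 0.125q; the wedge ps − pb = 27 gives 36.75 + 0.125q − (105 - 0.5q) = 27, so q' = 152.4.
Then pb = 105 − 0.5·152.4 = 28.8 and ps = 36.75 + 0.125·152.4 = 55.8.
The subsidy expands output by 152.4 − 109.2 = 43.2 past the efficient level; on those units the gap between marginal cost and willingness to pay runs from 0 up to 27.
DWL = ½ × 27 × 43.2 = 583.2.

Deadweight loss = €583.2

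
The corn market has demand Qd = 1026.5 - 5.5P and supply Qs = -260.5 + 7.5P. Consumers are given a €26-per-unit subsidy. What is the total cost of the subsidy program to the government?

Pre-subsidy: 1026.5 - 5.5P = -260.5 + 7.5P gives P* = 99, Q* = 482.
With the rebate, buyers effectively pay Pb = Ps − 26, where Ps is the price sellers receive.
Demand in terms of Ps becomes Qd = 1026.5 − 5.5(Ps − 26) = 1169.5 - 5.5Ps. Setting this equal to supply: 1169.5 - 5.5Ps = -260.5 + 7.5Ps, so Ps = 110.
Buyers pay Pb = 110 − 26 = 84; Q' = -260.5 + 7.5·110 = 564.5.
Government outlay = subsidy × quantity = 26 × 564.5 = 14677.

Government cost = €14677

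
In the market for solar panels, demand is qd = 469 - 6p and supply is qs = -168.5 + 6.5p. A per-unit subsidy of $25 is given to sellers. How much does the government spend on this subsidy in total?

Pre-subsidy: 469 - 6p = -168.5 + 6.5p gives p* = 51, q* = 163.
With the subsidy, sellers receive ps = pb + 25 for each unit, where pb is the price buyers pay.
Supply in terms of pb becomes qs = -168.5 + 6.5(pb + 25) = -6 + 6.5pb. Setting this equal to demand: 469 - 6pb = -6 + 6.5pb, so pb = 38.
Sellers receive ps = 38 + 25 = 63; q' = 469 − 6·38 = 241.
Government outlay = subsidy × quantity = 25 × 241 = 6025.

Government cost = $6025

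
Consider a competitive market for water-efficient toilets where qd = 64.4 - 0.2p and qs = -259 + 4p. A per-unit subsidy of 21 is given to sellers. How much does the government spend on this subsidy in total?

Government cost = 1113

Pre-subsidy: 64.4 - 0.2p = -259 + 4p gives p* = 77, q* = 49.
With the subsidy, sellers receive ps = pb + 21 for each unit, where pb is the price buyers pay.
Supply in terms of pb becomes qs = -259 + 4(pb + 21) = -175 + 4pb. Setting this equal to demand: 64.4 - 0.2pb = -175 + 4pb, so pb = 57.
Sellers receive ps = 57 + 21 = 78; q' = 64.4 − 0.2·57 = 53.
Government outlay = subsidy × quantity = 21 × 53 = 1113.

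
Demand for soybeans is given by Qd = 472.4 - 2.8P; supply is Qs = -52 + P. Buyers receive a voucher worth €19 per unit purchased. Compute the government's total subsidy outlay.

Government cost = €1900

Pre-subsidy: 472.4 - 2.8P = -52 + P gives P* = 138, Q* = 86.
With the rebate, buyers effectively pay Pb = Ps − 19, where Ps is the price sellers receive.
Demand in terms of Ps becomes Qd = 472.4 − 2.8(Ps − 19) = 525.6 - 2.8Ps. Setting this equal to supply: 525.6 - 2.8Ps = -52 + Ps, so Ps = 152.
Buyers pay Pb = 152 − 19 = 133; Q' = -52 + 1·152 = 100.
Government outlay = subsidy × quantity = 19 × 100 = 1900.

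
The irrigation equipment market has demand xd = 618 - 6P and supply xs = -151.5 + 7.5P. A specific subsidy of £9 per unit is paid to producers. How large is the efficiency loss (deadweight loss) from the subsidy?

Pre-subsidy: 618 - 6P = -151.5 + 7.5P gives P* = 57, x* = 276.
With the subsidy, sellers receive Ps = Pb + 9 for each unit, where Pb is the price buyers pay.
Supply in terms of Pb becomes xs = -151.5 + 7.5(Pb + 9) = -84 + 7.5Pb. Setting this equal to demand: 618 - 6Pb = -84 + 7.5Pb, so Pb = 52.
Sellers receive Ps = 52 + 9 = 61; x' = 618 − 6·52 = 306.
The subsidy expands output by 306 − 276 = 30 past the efficient level; on those units the gap between marginal cost and willingness to pay runs from 0 up to 9.
DWL = ½ × 9 × 30 = 135.

Deadweight loss = £135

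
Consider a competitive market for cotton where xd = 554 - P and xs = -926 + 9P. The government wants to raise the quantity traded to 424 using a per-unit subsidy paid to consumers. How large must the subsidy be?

Required subsidy s = 20 per unit

At x = 424, invert demand for the buyer price: Pb = (554 − 424)/1 = 130; invert supply for the seller price: Ps = (424 − (-926))/9 = 150.
The subsidy must fill the gap: s = Ps − Pb = 150 − 130 = 20.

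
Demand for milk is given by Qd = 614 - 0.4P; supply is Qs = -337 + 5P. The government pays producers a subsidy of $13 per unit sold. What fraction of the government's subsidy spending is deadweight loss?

Pre-subsidy: 614 - 0.4P = -337 + 5P gives P* = 1585/9, Q* = 4892/9.
With the subsidy, sellers receive Ps = Pb + 13 for each unit, where Pb is the price buyers pay.
Supply in terms of Pb becomes Qs = -337 + 5(Pb + 13) = -272 + 5Pb. Setting this equal to demand: 614 - 0.4Pb = -272 + 5Pb, so Pb = 4430/27.
Sellers receive Ps = 4430/27 + 13 = 4781/27; Q' = 614 − 0.4·(4430/27) = 14806/27.
ΔCS = ½(4892/9 + 14806/27)(1585/9 − 4430/27) = 4790825/729; ΔPS = ½(4892/9 + 14806/27)(4781/27 − 1585/9) = 383266/729.
Government spending = 13 × 14806/27 = 192478/27.
DWL = ½ × 13 × (14806/27 − 4892/9) = 845/27; fraction = (845/27) / (192478/27) = 65/14806.

DWL / government spending = 65/14806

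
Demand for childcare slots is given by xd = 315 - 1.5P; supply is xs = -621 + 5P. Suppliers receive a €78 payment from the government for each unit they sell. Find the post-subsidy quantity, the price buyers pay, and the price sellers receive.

Pre-subsidy: 315 - 1.5P = -621 + 5P gives P* = 144, x* = 99.
With the subsidy, sellers receive Ps = Pb + 78 for each unit, where Pb is the price buyers pay.
Supply in terms of Pb becomes xs = -621 + 5(Pb + 78) = -231 + 5Pb. Setting this equal to demand: 315 - 1.5Pb = -231 + 5Pb, so Pb = 84.
Sellers receive Ps = 84 + 78 = 162; x' = 315 − 1.5·84 = 189.

x' = 189; buyers pay €84; sellers receive €162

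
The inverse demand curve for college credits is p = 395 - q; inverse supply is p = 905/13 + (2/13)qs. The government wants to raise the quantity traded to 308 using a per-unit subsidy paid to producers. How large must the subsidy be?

Required subsidy s = 30 per unit

At q = 308, from the demand curve buyers pay pb = 395 − 1·308 = 87; from the supply curve sellers need ps = 905/13 + (2/13)·308 = 117.
The subsidy must fill the gap: s = ps − pb = 117 − 87 = 30.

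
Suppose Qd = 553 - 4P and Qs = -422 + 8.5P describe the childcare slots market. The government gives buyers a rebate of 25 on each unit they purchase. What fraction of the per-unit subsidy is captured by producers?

Pre-subsidy: 553 - 4P = -422 + 8.5P gives P* = 78, Q* = 241.
With the rebate, buyers effectively pay Pb = Ps − 25, where Ps is the price sellers receive.
Demand in terms of Ps becomes Qd = 553 − 4(Ps − 25) = 653 - 4Ps. Setting this equal to supply: 653 - 4Ps = -422 + 8.5Ps, so Ps = 86.
Buyers pay Pb = 86 − 25 = 61; Q' = -422 + 8.5·86 = 309.
Buyers' price falls by P* − Pb = 78 − 61 = 17; sellers' price rises by Ps − P* = 86 − 78 = 8.
So producers capture 8/25 = 0.32 of each unit of subsidy.

Producer share = 0.32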